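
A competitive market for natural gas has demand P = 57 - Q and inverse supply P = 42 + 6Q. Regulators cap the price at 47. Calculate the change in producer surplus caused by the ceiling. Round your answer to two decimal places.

-11.69

Without the control, 57 - Q = 42 + 6Q so Q* = 2.1429 and P* = 54.8571.
At P = 47, sellers supply (47 - 42)/6 = 0.8333 while buyers want more, so the quantity traded is 0.8333 at price 47.
PS goes from (1/2)(2.1429)(12.8571) = 13.7755 to 2.0833 (computed as (47 - 42)(0.8333) - (1/2)(6)(0.8333)^2), a change of -11.6922.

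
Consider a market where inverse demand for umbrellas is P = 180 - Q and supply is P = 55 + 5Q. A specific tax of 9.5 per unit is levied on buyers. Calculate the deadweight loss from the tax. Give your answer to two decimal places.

7.52

Pre-tax equilibrium: 180 - Q = 55 + 5Q gives Q* = 20.8333, P* = 159.1667.
A tax on buyers shifts demand down by 9.5: (180 - 9.5) - Q = 55 + 5Q, so Q_t = 19.25. Buyers pay P_b = 160.75; sellers receive P_s = P_b - 9.5 = 151.25.
The welfare triangle lost has base Q* - Q_t = 1.5833 and height t = 9.5, so DWL = (1/2)(1.5833)(9.5) = 7.5208.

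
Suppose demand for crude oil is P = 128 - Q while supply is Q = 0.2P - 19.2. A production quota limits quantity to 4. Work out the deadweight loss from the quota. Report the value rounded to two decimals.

Rewriting supply in inverse form: P = 96 + 5Q.
Without the quota, 128 - Q = 96 + 5Q gives Q* = 5.3333.
At Q = 4 the demand price is 128 - (4) = 124 and the supply price is 96 + 5(4) = 116.
Deadweight loss is the triangle between the curves from 4 to 5.3333: (1/2)(124 - 116)(5.3333 - 4) = 5.3333.

5.33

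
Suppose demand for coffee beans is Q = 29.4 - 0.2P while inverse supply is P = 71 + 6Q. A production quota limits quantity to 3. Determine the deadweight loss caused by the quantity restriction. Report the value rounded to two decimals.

84.05

Rewriting demand in inverse form: P = 147 - 5Q.
Without the quota, 147 - 5Q = 71 + 6Q gives Q* = 6.9091.
At Q = 3 the demand price is 147 - 5(3) = 132 and the supply price is 71 + 6(3) = 89.
DWL = (1/2)(gap between curves at 3) x (Q* - 3) = (1/2)(43)(3.9091) = 84.0455.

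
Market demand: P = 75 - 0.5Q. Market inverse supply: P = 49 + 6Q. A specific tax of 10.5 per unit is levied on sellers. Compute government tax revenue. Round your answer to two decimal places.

25.04

Without the tax, 75 - 0.5Q = 49 + 6Q so Q* = 4 and P* = 73.
With the tax, sellers need 10.5 more per unit: 75 - 0.5Q = 49 + 6Q + 10.5, so Q_t = 2.3846. Buyers pay P_b = 73.8077; sellers receive P_s = P_b - 10.5 = 63.3077.
Tax revenue = t x Q_t = 10.5 x 2.3846 = 25.0385.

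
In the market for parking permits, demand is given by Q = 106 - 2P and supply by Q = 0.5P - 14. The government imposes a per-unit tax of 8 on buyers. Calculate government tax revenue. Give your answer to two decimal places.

Rewriting demand in inverse form: P = 53 - 0.5Q.
Rewriting supply in inverse form: P = 28 + 2Q.
Pre-tax equilibrium: 53 - 0.5Q = 28 + 2Q gives Q* = 10, P* = 48.
A tax on buyers shifts demand down by 8: (53 - 8) - 0.5Q = 28 + 2Q, so Q_t = 6.8. Buyers pay P_b = 49.6; sellers receive P_s = P_b - 8 = 41.6.
Tax revenue = t x Q_t = 8 x 6.8 = 54.4.

54.40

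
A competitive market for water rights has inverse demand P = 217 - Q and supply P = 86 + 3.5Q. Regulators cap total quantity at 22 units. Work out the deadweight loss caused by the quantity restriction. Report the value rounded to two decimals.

113.78

Without the quota, 217 - Q = 86 + 3.5Q gives Q* = 29.1111.
At Q = 22 the demand price is 217 - (22) = 195 and the supply price is 86 + 3.5(22) = 163.
DWL = (1/2)(gap between curves at 22) x (Q* - 22) = (1/2)(32)(7.1111) = 113.7778.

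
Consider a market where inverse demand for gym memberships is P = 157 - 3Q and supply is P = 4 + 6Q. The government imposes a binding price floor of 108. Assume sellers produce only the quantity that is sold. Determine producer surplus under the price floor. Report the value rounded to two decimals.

898.33

Free-market equilibrium: 157 - 3Q = 4 + 6Q gives Q* = 17, P* = 106.
At P = 108, buyers demand (157 - 108)/3 = 16.3333 while sellers would supply more, so the quantity traded is 16.3333 at price 108.
The supply price at Q = 16.3333 is 102. PS is the trapezoid between 108 and supply over [0, 16.3333]: (1/2)[(108 - 4) + (108 - 102)](16.3333) = 898.3333.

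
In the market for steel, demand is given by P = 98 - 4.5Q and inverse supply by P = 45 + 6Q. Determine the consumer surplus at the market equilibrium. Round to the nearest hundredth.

Equilibrium: 98 - 4.5Q = 45 + 6Q, so Q* = 5.0476 and P* = 75.2857.
CS is the area between the demand curve and P* from 0 to Q*: (1/2)(5.0476)(22.7143) = 57.3265.

57.33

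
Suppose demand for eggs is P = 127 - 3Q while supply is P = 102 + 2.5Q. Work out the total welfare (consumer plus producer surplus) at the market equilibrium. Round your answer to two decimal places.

56.82

Setting demand equal to supply, 25 = 5.5Q, so Q* = 4.5455 and P* = 113.3636.
Total surplus is the full triangle between the curves from 0 to Q*: (1/2)(4.5455)(127 - 102) = 56.8182.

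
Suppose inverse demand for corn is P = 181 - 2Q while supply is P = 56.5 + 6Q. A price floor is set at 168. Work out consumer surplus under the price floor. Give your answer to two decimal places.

Free-market equilibrium: 181 - 2Q = 56.5 + 6Q gives Q* = 15.5625, P* = 149.875.
At the floor price 168, quantity demanded is (181 - 168)/2 = 6.5; demand is the short side, so Q = 6.5 trades at P = 168.
CS is the triangle under demand above 168: (1/2)(6.5)(181 - 168) = 42.25.

42.25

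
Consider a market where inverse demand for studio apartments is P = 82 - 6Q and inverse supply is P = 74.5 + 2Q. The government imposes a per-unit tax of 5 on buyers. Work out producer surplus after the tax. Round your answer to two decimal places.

Pre-tax equilibrium: 82 - 6Q = 74.5 + 2Q gives Q* = 0.9375, P* = 76.375.
A tax on buyers shifts demand down by 5: (82 - 5) - 6Q = 74.5 + 2Q, so Q_t = 0.3125. Buyers pay P_b = 80.125; sellers receive P_s = P_b - 5 = 75.125.
Producer surplus is the triangle above supply below P_s: (1/2)(0.3125)(75.125 - 74.5) = 0.0977.

0.10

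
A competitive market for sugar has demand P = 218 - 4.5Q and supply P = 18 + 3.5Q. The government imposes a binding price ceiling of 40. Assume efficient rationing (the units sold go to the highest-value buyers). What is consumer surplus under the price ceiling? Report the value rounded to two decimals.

1029.96

Without the control, 218 - 4.5Q = 18 + 3.5Q so Q* = 25 and P* = 105.5.
At P = 40, sellers supply (40 - 18)/3.5 = 6.2857 while buyers want more, so the quantity traded is 6.2857 at price 40.
The demand price at Q = 6.2857 is 189.7143. CS is the trapezoid between demand and 40 over [0, 6.2857]: (1/2)[(218 - 40) + (189.7143 - 40)](6.2857) = 1029.9592.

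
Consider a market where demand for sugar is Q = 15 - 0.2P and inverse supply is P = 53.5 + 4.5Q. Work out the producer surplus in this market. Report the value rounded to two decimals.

11.52

Rewriting demand in inverse form: P = 75 - 5Q.
Equilibrium: 75 - 5Q = 53.5 + 4.5Q, so Q* = 2.2632 and P* = 63.6842.
The supply curve's price intercept is 53.5, so PS = (1/2)(Q*)(P* - 53.5) = (1/2)(2.2632)(10.1842) = 11.5242.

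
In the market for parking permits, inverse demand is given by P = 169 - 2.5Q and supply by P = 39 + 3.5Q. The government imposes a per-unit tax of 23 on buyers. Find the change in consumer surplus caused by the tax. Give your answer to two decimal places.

Pre-tax equilibrium: 169 - 2.5Q = 39 + 3.5Q gives Q* = 21.6667, P* = 114.8333.
With the tax, buyers' net willingness to pay falls by 23: (169 - 23) - 2.5Q = 39 + 3.5Q, so Q_t = 17.8333. Buyers pay P_b = 124.4167; sellers receive P_s = P_b - 23 = 101.4167.
Consumers lose the trapezoid between P* and P_b out to Q_t plus the triangle from Q_t to Q*: change in CS = 397.5347 - 586.8056 = -189.2708.

-189.27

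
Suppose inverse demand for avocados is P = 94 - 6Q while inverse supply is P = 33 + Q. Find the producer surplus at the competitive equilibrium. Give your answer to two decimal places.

37.97

Equilibrium: 94 - 6Q = 33 + Q, so Q* = 8.7143 and P* = 41.7143.
Producer surplus is the triangle above supply below P*: (1/2)(8.7143)(41.7143 - 33) = (1/2)(8.7143)(8.7143) = 37.9694.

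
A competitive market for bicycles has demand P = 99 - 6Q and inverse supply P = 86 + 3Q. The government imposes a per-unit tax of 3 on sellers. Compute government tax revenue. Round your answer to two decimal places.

Without the tax, 99 - 6Q = 86 + 3Q so Q* = 1.4444 and P* = 90.3333.
A tax on sellers shifts supply up by 3: 99 - 6Q = 86 + 3Q + 3, so Q_t = 1.1111. Buyers pay P_b = 92.3333; sellers receive P_s = P_b - 3 = 89.3333.
Tax revenue = t x Q_t = 3 x 1.1111 = 3.3333.

3.33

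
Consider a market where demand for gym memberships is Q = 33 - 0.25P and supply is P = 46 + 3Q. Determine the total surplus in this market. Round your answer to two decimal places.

Rewriting demand in inverse form: P = 132 - 4Q.
Set 132 - 4Q = 46 + 3Q, which gives 86 = 7Q, so Q* = 12.2857 and P* = 132 - 4(12.2857) = 82.8571.
CS = (1/2)(12.2857)(49.1429) = 301.8776 and PS = (1/2)(12.2857)(36.8571) = 226.4082, so total surplus = 528.2857.

528.29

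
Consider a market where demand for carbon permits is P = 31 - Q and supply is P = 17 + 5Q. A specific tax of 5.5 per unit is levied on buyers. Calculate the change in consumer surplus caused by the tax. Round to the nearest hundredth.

Pre-tax equilibrium: 31 - Q = 17 + 5Q gives Q* = 2.3333, P* = 28.6667.
With the tax, buyers' net willingness to pay falls by 5.5: (31 - 5.5) - Q = 17 + 5Q, so Q_t = 1.4167. Buyers pay P_b = 29.5833; sellers receive P_s = P_b - 5.5 = 24.0833.
Consumers lose the trapezoid between P* and P_b out to Q_t plus the triangle from Q_t to Q*: change in CS = 1.0035 - 2.7222 = -1.7188.

-1.72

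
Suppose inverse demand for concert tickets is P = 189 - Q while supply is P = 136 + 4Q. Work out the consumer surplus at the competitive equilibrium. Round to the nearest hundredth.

56.18

Equilibrium: 189 - Q = 136 + 4Q, so Q* = 10.6 and P* = 178.4.
The demand choke price is 189, so CS = (1/2)(Q*)(189 - P*) = (1/2)(10.6)(10.6) = 56.18.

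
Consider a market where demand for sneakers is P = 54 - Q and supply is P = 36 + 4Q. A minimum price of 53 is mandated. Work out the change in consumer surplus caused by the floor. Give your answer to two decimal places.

-5.98

Free-market equilibrium: 54 - Q = 36 + 4Q gives Q* = 3.6, P* = 50.4.
At P = 53, buyers demand (54 - 53)/1 = 1 while sellers would supply more, so the quantity traded is 1 at price 53.
CS goes from (1/2)(3.6)(3.6) = 6.48 to 0.5 (computed as (54 - 53)(1) - (1/2)(1)(1)^2), a change of -5.98.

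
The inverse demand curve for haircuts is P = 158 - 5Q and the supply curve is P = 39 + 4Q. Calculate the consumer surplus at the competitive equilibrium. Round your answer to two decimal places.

437.07

Equilibrium: 158 - 5Q = 39 + 4Q, so Q* = 13.2222 and P* = 91.8889.
Consumer surplus is the triangle under demand above P*: (1/2)(13.2222)(158 - 91.8889) = (1/2)(13.2222)(66.1111) = 437.0679.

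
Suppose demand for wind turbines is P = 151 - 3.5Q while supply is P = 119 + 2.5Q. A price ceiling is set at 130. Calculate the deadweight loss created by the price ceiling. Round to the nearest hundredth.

2.61

Free-market equilibrium: 151 - 3.5Q = 119 + 2.5Q gives Q* = 5.3333, P* = 132.3333.
At P = 130, sellers supply (130 - 119)/2.5 = 4.4 while buyers want more, so the quantity traded is 4.4 at price 130.
At Q = 4.4 the demand price is 135.6 and the supply price is 130. Deadweight loss is the triangle between the curves from 4.4 to 5.3333: (1/2)(135.6 - 130)(5.3333 - 4.4) = 2.6133.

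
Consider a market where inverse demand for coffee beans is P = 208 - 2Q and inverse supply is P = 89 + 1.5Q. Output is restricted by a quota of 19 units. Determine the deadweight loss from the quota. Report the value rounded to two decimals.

Without the quota, 208 - 2Q = 89 + 1.5Q gives Q* = 34.
At Q = 19 the demand price is 208 - 2(19) = 170 and the supply price is 89 + 1.5(19) = 117.5.
Deadweight loss is the triangle between the curves from 19 to 34: (1/2)(170 - 117.5)(34 - 19) = 393.75.

393.75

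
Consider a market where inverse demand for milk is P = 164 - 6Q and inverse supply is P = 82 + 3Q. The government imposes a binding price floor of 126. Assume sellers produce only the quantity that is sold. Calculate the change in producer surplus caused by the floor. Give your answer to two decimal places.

93.98

Free-market equilibrium: 164 - 6Q = 82 + 3Q gives Q* = 9.1111, P* = 109.3333.
At the floor price 126, quantity demanded is (164 - 126)/6 = 6.3333; demand is the short side, so Q = 6.3333 trades at P = 126.
PS goes from (1/2)(9.1111)(27.3333) = 124.5185 to 218.5 (computed as (126 - 82)(6.3333) - (1/2)(3)(6.3333)^2), a change of 93.9815.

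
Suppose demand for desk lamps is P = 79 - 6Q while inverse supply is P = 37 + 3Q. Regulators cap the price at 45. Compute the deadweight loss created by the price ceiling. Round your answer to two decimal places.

18.00

Without the control, 79 - 6Q = 37 + 3Q so Q* = 4.6667 and P* = 51.
At the ceiling price 45, quantity supplied is (45 - 37)/3 = 2.6667; supply is the short side, so Q = 2.6667 trades at P = 45.
At Q = 2.6667 the demand price is 63 and the supply price is 45. Deadweight loss is the triangle between the curves from 2.6667 to 4.6667: (1/2)(63 - 45)(4.6667 - 2.6667) = 18.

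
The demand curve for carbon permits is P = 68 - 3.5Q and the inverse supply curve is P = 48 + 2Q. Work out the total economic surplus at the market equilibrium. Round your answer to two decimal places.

Setting demand equal to supply, 20 = 5.5Q, so Q* = 3.6364 and P* = 55.2727.
CS = (1/2)(3.6364)(12.7273) = 23.1405 and PS = (1/2)(3.6364)(7.2727) = 13.2231, so total surplus = 36.3636.

36.36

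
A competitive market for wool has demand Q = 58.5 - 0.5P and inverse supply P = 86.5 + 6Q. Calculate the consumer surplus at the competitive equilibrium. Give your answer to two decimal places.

14.54

Rewriting demand in inverse form: P = 117 - 2Q.
Equilibrium: 117 - 2Q = 86.5 + 6Q, so Q* = 3.8125 and P* = 109.375.
Consumer surplus is the triangle under demand above P*: (1/2)(3.8125)(117 - 109.375) = (1/2)(3.8125)(7.625) = 14.5352.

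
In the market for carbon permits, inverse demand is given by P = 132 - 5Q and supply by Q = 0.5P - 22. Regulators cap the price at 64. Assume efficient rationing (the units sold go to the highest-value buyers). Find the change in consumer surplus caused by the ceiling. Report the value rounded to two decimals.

Rewriting supply in inverse form: P = 44 + 2Q.
Without the control, 132 - 5Q = 44 + 2Q so Q* = 12.5714 and P* = 69.1429.
At P = 64, sellers supply (64 - 44)/2 = 10 while buyers want more, so the quantity traded is 10 at price 64.
CS goes from (1/2)(12.5714)(62.8571) = 395.102 to 430 (computed as (132 - 64)(10) - (1/2)(5)(10)^2), a change of 34.898.

34.90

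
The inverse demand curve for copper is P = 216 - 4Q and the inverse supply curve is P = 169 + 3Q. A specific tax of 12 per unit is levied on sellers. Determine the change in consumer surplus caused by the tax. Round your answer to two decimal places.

-40.16

Pre-tax equilibrium: 216 - 4Q = 169 + 3Q gives Q* = 6.7143, P* = 189.1429.
A tax on sellers shifts supply up by 12: 216 - 4Q = 169 + 3Q + 12, so Q_t = 5. Buyers pay P_b = 196; sellers receive P_s = P_b - 12 = 184.
Consumers lose the trapezoid between P* and P_b out to Q_t plus the triangle from Q_t to Q*: change in CS = 50 - 90.1633 = -40.1633.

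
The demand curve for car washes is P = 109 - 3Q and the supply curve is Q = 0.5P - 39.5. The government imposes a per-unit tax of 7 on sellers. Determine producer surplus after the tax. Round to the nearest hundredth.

Rewriting supply in inverse form: P = 79 + 2Q.
Pre-tax equilibrium: 109 - 3Q = 79 + 2Q gives Q* = 6, P* = 91.
A tax on sellers shifts supply up by 7: 109 - 3Q = 79 + 2Q + 7, so Q_t = 4.6. Buyers pay P_b = 95.2; sellers receive P_s = P_b - 7 = 88.2.
PS = (1/2)(Q_t)(P_s - 79) = (1/2)(4.6)(9.2) = 21.16.

21.16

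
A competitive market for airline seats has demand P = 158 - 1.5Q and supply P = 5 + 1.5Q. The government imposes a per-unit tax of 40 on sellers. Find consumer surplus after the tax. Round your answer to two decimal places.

Without the tax, 158 - 1.5Q = 5 + 1.5Q so Q* = 51 and P* = 81.5.
With the tax, sellers need 40 more per unit: 158 - 1.5Q = 5 + 1.5Q + 40, so Q_t = 37.6667. Buyers pay P_b = 101.5; sellers receive P_s = P_b - 40 = 61.5.
Consumer surplus is the triangle under demand above P_b: (1/2)(37.6667)(158 - 101.5) = 1064.0833.

1064.08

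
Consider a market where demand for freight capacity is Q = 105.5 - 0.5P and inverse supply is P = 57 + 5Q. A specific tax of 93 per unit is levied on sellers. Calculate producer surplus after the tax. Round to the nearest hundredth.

189.85

Rewriting demand in inverse form: P = 211 - 2Q.
Pre-tax equilibrium: 211 - 2Q = 57 + 5Q gives Q* = 22, P* = 167.
A tax on sellers shifts supply up by 93: 211 - 2Q = 57 + 5Q + 93, so Q_t = 8.7143. Buyers pay P_b = 193.5714; sellers receive P_s = P_b - 93 = 100.5714.
PS = (1/2)(Q_t)(P_s - 57) = (1/2)(8.7143)(43.5714) = 189.8469.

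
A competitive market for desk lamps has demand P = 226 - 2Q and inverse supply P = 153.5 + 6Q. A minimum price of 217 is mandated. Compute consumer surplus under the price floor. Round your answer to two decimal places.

Free-market equilibrium: 226 - 2Q = 153.5 + 6Q gives Q* = 9.0625, P* = 207.875.
At the floor price 217, quantity demanded is (226 - 217)/2 = 4.5; demand is the short side, so Q = 4.5 trades at P = 217.
CS is the triangle under demand above 217: (1/2)(4.5)(226 - 217) = 20.25.

20.25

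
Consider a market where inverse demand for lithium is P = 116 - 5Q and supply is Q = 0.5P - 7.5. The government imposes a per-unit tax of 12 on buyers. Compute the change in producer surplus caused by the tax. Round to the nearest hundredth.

Rewriting supply in inverse form: P = 15 + 2Q.
Pre-tax equilibrium: 116 - 5Q = 15 + 2Q gives Q* = 14.4286, P* = 43.8571.
With the tax, buyers' net willingness to pay falls by 12: (116 - 12) - 5Q = 15 + 2Q, so Q_t = 12.7143. Buyers pay P_b = 52.4286; sellers receive P_s = P_b - 12 = 40.4286.
Producers lose the trapezoid between P_s and P* out to Q_t plus the triangle from Q_t to Q*: change in PS = 161.6531 - 208.1837 = -46.5306.

-46.53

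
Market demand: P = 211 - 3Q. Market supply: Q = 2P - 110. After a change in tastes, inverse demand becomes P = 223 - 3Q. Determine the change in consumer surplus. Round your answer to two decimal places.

Rewriting supply in inverse form: P = 55 + 0.5Q.
Initial equilibrium: Q_0 = 44.5714, P_0 = 77.2857; CS_0 = (1/2)(44.5714)(133.7143) = 2979.9184, PS_0 = (1/2)(44.5714)(22.2857) = 496.6531.
New equilibrium: 223 - 3Q = 55 + 0.5Q gives Q_1 = 48, P_1 = 79; CS_1 = 3456, PS_1 = 576.
Change in consumer surplus = 3456 - 2979.9184 = 476.0816.

476.08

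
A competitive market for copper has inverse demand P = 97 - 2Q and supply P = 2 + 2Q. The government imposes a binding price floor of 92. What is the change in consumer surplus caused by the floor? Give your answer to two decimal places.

Without the control, 97 - 2Q = 2 + 2Q so Q* = 23.75 and P* = 49.5.
At the floor price 92, quantity demanded is (97 - 92)/2 = 2.5; demand is the short side, so Q = 2.5 trades at P = 92.
CS goes from (1/2)(23.75)(47.5) = 564.0625 to 6.25 (computed as (97 - 92)(2.5) - (1/2)(2)(2.5)^2), a change of -557.8125.

-557.81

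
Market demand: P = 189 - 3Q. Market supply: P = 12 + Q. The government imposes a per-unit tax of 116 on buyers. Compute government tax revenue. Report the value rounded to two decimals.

1769.00

Pre-tax equilibrium: 189 - 3Q = 12 + Q gives Q* = 44.25, P* = 56.25.
With the tax, buyers' net willingness to pay falls by 116: (189 - 116) - 3Q = 12 + Q, so Q_t = 15.25. Buyers pay P_b = 143.25; sellers receive P_s = P_b - 116 = 27.25.
Revenue is the tax times quantity traded: 116 x 15.25 = 1769.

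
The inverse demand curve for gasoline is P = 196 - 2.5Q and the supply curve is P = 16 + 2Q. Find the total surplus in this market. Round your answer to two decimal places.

Setting demand equal to supply, 180 = 4.5Q, so Q* = 40 and P* = 96.
Total surplus is the full triangle between the curves from 0 to Q*: (1/2)(40)(196 - 16) = 3600.

3600.00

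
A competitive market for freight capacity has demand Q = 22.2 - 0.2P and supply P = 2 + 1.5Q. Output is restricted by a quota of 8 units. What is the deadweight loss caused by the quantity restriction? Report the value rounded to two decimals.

Rewriting demand in inverse form: P = 111 - 5Q.
Unrestricted equilibrium: Q* = (111 - 2)/(5 + 1.5) = 16.7692.
At Q = 8 the demand price is 111 - 5(8) = 71 and the supply price is 2 + 1.5(8) = 14.
DWL = (1/2)(gap between curves at 8) x (Q* - 8) = (1/2)(57)(8.7692) = 249.9231.

249.92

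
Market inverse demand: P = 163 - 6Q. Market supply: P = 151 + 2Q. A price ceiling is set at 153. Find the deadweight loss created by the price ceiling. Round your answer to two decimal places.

Without the control, 163 - 6Q = 151 + 2Q so Q* = 1.5 and P* = 154.
At the ceiling price 153, quantity supplied is (153 - 151)/2 = 1; supply is the short side, so Q = 1 trades at P = 153.
The lost-trades triangle has base Q* - 1 = 0.5 and height equal to the gap between the curves at Q = 1, which is 157 - 153 = 4. DWL = (1/2)(0.5)(4) = 1.

1.00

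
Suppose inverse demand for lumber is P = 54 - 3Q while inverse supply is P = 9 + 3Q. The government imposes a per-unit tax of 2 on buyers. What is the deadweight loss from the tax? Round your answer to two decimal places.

0.33

Without the tax, 54 - 3Q = 9 + 3Q so Q* = 7.5 and P* = 31.5.
A tax on buyers shifts demand down by 2: (54 - 2) - 3Q = 9 + 3Q, so Q_t = 7.1667. Buyers pay P_b = 32.5; sellers receive P_s = P_b - 2 = 30.5.
The welfare triangle lost has base Q* - Q_t = 0.3333 and height t = 2, so DWL = (1/2)(0.3333)(2) = 0.3333.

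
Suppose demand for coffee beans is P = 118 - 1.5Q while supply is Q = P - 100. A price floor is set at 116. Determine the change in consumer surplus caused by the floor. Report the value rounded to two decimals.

Rewriting supply in inverse form: P = 100 + Q.
Free-market equilibrium: 118 - 1.5Q = 100 + Q gives Q* = 7.2, P* = 107.2.
At P = 116, buyers demand (118 - 116)/1.5 = 1.3333 while sellers would supply more, so the quantity traded is 1.3333 at price 116.
CS goes from (1/2)(7.2)(10.8) = 38.88 to 1.3333 (computed as (118 - 116)(1.3333) - (1/2)(1.5)(1.3333)^2), a change of -37.5467.

-37.55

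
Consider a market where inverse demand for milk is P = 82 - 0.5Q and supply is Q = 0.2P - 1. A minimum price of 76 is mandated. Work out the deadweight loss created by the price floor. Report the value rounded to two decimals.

Rewriting supply in inverse form: P = 5 + 5Q.
Without the control, 82 - 0.5Q = 5 + 5Q so Q* = 14 and P* = 75.
At P = 76, buyers demand (82 - 76)/0.5 = 12 while sellers would supply more, so the quantity traded is 12 at price 76.
The lost-trades triangle has base Q* - 12 = 2 and height equal to the gap between the curves at Q = 12, which is 76 - 65 = 11. DWL = (1/2)(2)(11) = 11.

11.00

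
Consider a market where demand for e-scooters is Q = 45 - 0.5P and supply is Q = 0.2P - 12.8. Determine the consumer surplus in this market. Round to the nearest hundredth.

13.80

Rewriting demand in inverse form: P = 90 - 2Q.
Rewriting supply in inverse form: P = 64 + 5Q.
Equilibrium: 90 - 2Q = 64 + 5Q, so Q* = 3.7143 and P* = 82.5714.
The demand choke price is 90, so CS = (1/2)(Q*)(90 - P*) = (1/2)(3.7143)(7.4286) = 13.7959.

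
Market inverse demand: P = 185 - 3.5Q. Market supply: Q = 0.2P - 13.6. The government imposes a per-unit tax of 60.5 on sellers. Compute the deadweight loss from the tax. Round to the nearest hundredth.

Rewriting supply in inverse form: P = 68 + 5Q.
Pre-tax equilibrium: 185 - 3.5Q = 68 + 5Q gives Q* = 13.7647, P* = 136.8235.
With the tax, sellers need 60.5 more per unit: 185 - 3.5Q = 68 + 5Q + 60.5, so Q_t = 6.6471. Buyers pay P_b = 161.7353; sellers receive P_s = P_b - 60.5 = 101.2353.
The welfare triangle lost has base Q* - Q_t = 7.1176 and height t = 60.5, so DWL = (1/2)(7.1176)(60.5) = 215.3088.

215.31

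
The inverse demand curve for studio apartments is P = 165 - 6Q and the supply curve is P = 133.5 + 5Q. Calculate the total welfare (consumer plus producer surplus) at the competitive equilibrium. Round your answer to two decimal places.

45.10

Setting demand equal to supply, 31.5 = 11Q, so Q* = 2.8636 and P* = 147.8182.
Total surplus is the full triangle between the curves from 0 to Q*: (1/2)(2.8636)(165 - 133.5) = 45.1023.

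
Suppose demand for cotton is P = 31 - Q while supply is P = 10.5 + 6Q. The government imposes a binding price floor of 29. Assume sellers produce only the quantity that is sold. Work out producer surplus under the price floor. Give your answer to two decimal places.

Without the control, 31 - Q = 10.5 + 6Q so Q* = 2.9286 and P* = 28.0714.
At the floor price 29, quantity demanded is (31 - 29)/1 = 2; demand is the short side, so Q = 2 trades at P = 29.
The supply price at Q = 2 is 22.5. PS is the trapezoid between 29 and supply over [0, 2]: (1/2)[(29 - 10.5) + (29 - 22.5)](2) = 25.

25.00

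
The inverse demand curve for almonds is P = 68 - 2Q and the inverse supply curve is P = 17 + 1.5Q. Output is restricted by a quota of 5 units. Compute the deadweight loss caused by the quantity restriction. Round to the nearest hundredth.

Without the quota, 68 - 2Q = 17 + 1.5Q gives Q* = 14.5714.
At Q = 5 the demand price is 68 - 2(5) = 58 and the supply price is 17 + 1.5(5) = 24.5.
Deadweight loss is the triangle between the curves from 5 to 14.5714: (1/2)(58 - 24.5)(14.5714 - 5) = 160.3214.

160.32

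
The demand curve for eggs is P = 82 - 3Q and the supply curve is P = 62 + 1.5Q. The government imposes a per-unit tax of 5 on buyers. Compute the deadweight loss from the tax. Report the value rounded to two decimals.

Without the tax, 82 - 3Q = 62 + 1.5Q so Q* = 4.4444 and P* = 68.6667.
A tax on buyers shifts demand down by 5: (82 - 5) - 3Q = 62 + 1.5Q, so Q_t = 3.3333. Buyers pay P_b = 72; sellers receive P_s = P_b - 5 = 67.
The welfare triangle lost has base Q* - Q_t = 1.1111 and height t = 5, so DWL = (1/2)(1.1111)(5) = 2.7778.

2.78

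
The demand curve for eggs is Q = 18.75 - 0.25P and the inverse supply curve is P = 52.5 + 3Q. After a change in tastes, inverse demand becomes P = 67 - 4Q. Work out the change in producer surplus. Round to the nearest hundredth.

-9.06

Rewriting demand in inverse form: P = 75 - 4Q.
Initial equilibrium: Q_0 = 3.2143, P_0 = 62.1429; CS_0 = (1/2)(3.2143)(12.8571) = 20.6633, PS_0 = (1/2)(3.2143)(9.6429) = 15.4974.
New equilibrium: 67 - 4Q = 52.5 + 3Q gives Q_1 = 2.0714, P_1 = 58.7143; CS_1 = 8.5816, PS_1 = 6.4362.
Change in producer surplus = 6.4362 - 15.4974 = -9.0612.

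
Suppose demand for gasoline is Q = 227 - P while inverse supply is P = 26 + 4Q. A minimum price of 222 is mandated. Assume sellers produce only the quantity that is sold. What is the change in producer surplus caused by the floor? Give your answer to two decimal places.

Rewriting demand in inverse form: P = 227 - Q.
Free-market equilibrium: 227 - Q = 26 + 4Q gives Q* = 40.2, P* = 186.8.
At P = 222, buyers demand (227 - 222)/1 = 5 while sellers would supply more, so the quantity traded is 5 at price 222.
PS goes from (1/2)(40.2)(160.8) = 3232.08 to 930 (computed as (222 - 26)(5) - (1/2)(4)(5)^2), a change of -2302.08.

-2302.08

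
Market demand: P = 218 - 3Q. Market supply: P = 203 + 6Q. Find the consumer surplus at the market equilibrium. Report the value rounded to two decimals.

4.17

Set 218 - 3Q = 203 + 6Q, which gives 15 = 9Q, so Q* = 1.6667 and P* = 218 - 3(1.6667) = 213.
CS is the area between the demand curve and P* from 0 to Q*: (1/2)(1.6667)(5) = 4.1667.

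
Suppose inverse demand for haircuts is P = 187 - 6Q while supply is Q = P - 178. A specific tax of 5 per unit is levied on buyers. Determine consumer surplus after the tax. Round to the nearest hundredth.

Rewriting supply in inverse form: P = 178 + Q.
Pre-tax equilibrium: 187 - 6Q = 178 + Q gives Q* = 1.2857, P* = 179.2857.
A tax on buyers shifts demand down by 5: (187 - 5) - 6Q = 178 + Q, so Q_t = 0.5714. Buyers pay P_b = 183.5714; sellers receive P_s = P_b - 5 = 178.5714.
Consumer surplus is the triangle under demand above P_b: (1/2)(0.5714)(187 - 183.5714) = 0.9796.

0.98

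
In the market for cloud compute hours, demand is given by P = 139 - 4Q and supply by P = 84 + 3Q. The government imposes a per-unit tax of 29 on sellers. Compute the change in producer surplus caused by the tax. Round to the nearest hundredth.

-71.91

Pre-tax equilibrium: 139 - 4Q = 84 + 3Q gives Q* = 7.8571, P* = 107.5714.
A tax on sellers shifts supply up by 29: 139 - 4Q = 84 + 3Q + 29, so Q_t = 3.7143. Buyers pay P_b = 124.1429; sellers receive P_s = P_b - 29 = 95.1429.
PS falls from (1/2)(7.8571)(23.5714) = 92.602 to (1/2)(3.7143)(11.1429) = 20.6939, a change of -71.9082.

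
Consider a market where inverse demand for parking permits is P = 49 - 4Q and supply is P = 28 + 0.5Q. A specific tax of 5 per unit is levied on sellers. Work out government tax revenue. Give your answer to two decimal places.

17.78

Pre-tax equilibrium: 49 - 4Q = 28 + 0.5Q gives Q* = 4.6667, P* = 30.3333.
A tax on sellers shifts supply up by 5: 49 - 4Q = 28 + 0.5Q + 5, so Q_t = 3.5556. Buyers pay P_b = 34.7778; sellers receive P_s = P_b - 5 = 29.7778.
Revenue is the tax times quantity traded: 5 x 3.5556 = 17.7778.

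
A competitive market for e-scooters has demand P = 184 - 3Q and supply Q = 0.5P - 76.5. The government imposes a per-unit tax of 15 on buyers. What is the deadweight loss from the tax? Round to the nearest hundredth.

22.50

Rewriting supply in inverse form: P = 153 + 2Q.
Pre-tax equilibrium: 184 - 3Q = 153 + 2Q gives Q* = 6.2, P* = 165.4.
With the tax, buyers' net willingness to pay falls by 15: (184 - 15) - 3Q = 153 + 2Q, so Q_t = 3.2. Buyers pay P_b = 174.4; sellers receive P_s = P_b - 15 = 159.4.
Deadweight loss is the triangle between the curves from Q_t to Q*: (1/2)(6.2 - 3.2)(15) = 22.5.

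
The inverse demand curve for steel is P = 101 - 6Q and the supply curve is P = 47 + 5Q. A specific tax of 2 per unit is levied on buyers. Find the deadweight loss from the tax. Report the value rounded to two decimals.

0.18

Without the tax, 101 - 6Q = 47 + 5Q so Q* = 4.9091 and P* = 71.5455.
A tax on buyers shifts demand down by 2: (101 - 2) - 6Q = 47 + 5Q, so Q_t = 4.7273. Buyers pay P_b = 72.6364; sellers receive P_s = P_b - 2 = 70.6364.
Deadweight loss is the triangle between the curves from Q_t to Q*: (1/2)(4.9091 - 4.7273)(2) = 0.1818.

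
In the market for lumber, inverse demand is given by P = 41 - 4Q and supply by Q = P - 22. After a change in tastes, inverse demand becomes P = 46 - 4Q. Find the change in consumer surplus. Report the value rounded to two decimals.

17.20

Rewriting supply in inverse form: P = 22 + Q.
Initial equilibrium: Q_0 = 3.8, P_0 = 25.8; CS_0 = (1/2)(3.8)(15.2) = 28.88, PS_0 = (1/2)(3.8)(3.8) = 7.22.
New equilibrium: 46 - 4Q = 22 + Q gives Q_1 = 4.8, P_1 = 26.8; CS_1 = 46.08, PS_1 = 11.52.
Change in consumer surplus = 46.08 - 28.88 = 17.2.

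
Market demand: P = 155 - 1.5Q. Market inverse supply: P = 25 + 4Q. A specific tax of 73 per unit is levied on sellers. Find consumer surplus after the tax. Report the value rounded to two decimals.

80.55

Without the tax, 155 - 1.5Q = 25 + 4Q so Q* = 23.6364 and P* = 119.5455.
With the tax, sellers need 73 more per unit: 155 - 1.5Q = 25 + 4Q + 73, so Q_t = 10.3636. Buyers pay P_b = 139.4545; sellers receive P_s = P_b - 73 = 66.4545.
Consumer surplus is the triangle under demand above P_b: (1/2)(10.3636)(155 - 139.4545) = 80.5537.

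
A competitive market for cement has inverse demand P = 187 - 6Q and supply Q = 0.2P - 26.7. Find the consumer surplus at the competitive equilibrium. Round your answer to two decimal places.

Rewriting supply in inverse form: P = 133.5 + 5Q.
Set 187 - 6Q = 133.5 + 5Q, which gives 53.5 = 11Q, so Q* = 4.8636 and P* = 187 - 6(4.8636) = 157.8182.
The demand choke price is 187, so CS = (1/2)(Q*)(187 - P*) = (1/2)(4.8636)(29.1818) = 70.9649.

70.96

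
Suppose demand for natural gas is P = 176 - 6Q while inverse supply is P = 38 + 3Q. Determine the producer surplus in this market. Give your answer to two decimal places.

Setting demand equal to supply, 138 = 9Q, so Q* = 15.3333 and P* = 84.
PS is the area between P* and the supply curve from 0 to Q*: (1/2)(15.3333)(46) = 352.6667.

352.67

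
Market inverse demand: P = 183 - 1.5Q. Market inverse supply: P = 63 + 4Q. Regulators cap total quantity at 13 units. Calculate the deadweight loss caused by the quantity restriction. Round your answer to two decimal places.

Without the quota, 183 - 1.5Q = 63 + 4Q gives Q* = 21.8182.
At Q = 13 the demand price is 183 - 1.5(13) = 163.5 and the supply price is 63 + 4(13) = 115.
DWL = (1/2)(gap between curves at 13) x (Q* - 13) = (1/2)(48.5)(8.8182) = 213.8409.

213.84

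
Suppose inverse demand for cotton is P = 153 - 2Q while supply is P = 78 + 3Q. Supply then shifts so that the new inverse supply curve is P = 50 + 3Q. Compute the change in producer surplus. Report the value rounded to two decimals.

Initial equilibrium: Q_0 = 15, P_0 = 123; CS_0 = (1/2)(15)(30) = 225, PS_0 = (1/2)(15)(45) = 337.5.
New equilibrium: 153 - 2Q = 50 + 3Q gives Q_1 = 20.6, P_1 = 111.8; CS_1 = 424.36, PS_1 = 636.54.
Change in producer surplus = 636.54 - 337.5 = 299.04.

299.04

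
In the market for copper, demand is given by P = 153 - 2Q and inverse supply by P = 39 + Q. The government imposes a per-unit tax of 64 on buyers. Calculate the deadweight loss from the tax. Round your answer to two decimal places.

Pre-tax equilibrium: 153 - 2Q = 39 + Q gives Q* = 38, P* = 77.
With the tax, buyers' net willingness to pay falls by 64: (153 - 64) - 2Q = 39 + Q, so Q_t = 16.6667. Buyers pay P_b = 119.6667; sellers receive P_s = P_b - 64 = 55.6667.
Deadweight loss is the triangle between the curves from Q_t to Q*: (1/2)(38 - 16.6667)(64) = 682.6667.

682.67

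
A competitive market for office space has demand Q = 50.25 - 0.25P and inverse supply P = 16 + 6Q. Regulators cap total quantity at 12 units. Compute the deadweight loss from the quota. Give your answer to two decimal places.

211.25

Rewriting demand in inverse form: P = 201 - 4Q.
Unrestricted equilibrium: Q* = (201 - 16)/(4 + 6) = 18.5.
At Q = 12 the demand price is 201 - 4(12) = 153 and the supply price is 16 + 6(12) = 88.
DWL = (1/2)(gap between curves at 12) x (Q* - 12) = (1/2)(65)(6.5) = 211.25.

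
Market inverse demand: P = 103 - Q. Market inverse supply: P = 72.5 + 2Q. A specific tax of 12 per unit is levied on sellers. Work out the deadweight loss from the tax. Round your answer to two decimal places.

Pre-tax equilibrium: 103 - Q = 72.5 + 2Q gives Q* = 10.1667, P* = 92.8333.
A tax on sellers shifts supply up by 12: 103 - Q = 72.5 + 2Q + 12, so Q_t = 6.1667. Buyers pay P_b = 96.8333; sellers receive P_s = P_b - 12 = 84.8333.
Deadweight loss is the triangle between the curves from Q_t to Q*: (1/2)(10.1667 - 6.1667)(12) = 24.

24.00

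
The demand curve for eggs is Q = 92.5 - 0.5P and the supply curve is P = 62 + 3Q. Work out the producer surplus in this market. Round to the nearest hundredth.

907.74

Rewriting demand in inverse form: P = 185 - 2Q.
Set 185 - 2Q = 62 + 3Q, which gives 123 = 5Q, so Q* = 24.6 and P* = 185 - 2(24.6) = 135.8.
Producer surplus is the triangle above supply below P*: (1/2)(24.6)(135.8 - 62) = (1/2)(24.6)(73.8) = 907.74.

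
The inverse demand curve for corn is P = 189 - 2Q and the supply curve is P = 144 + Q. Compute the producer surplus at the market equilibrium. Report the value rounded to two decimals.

112.50

Equilibrium: 189 - 2Q = 144 + Q, so Q* = 15 and P* = 159.
The supply curve's price intercept is 144, so PS = (1/2)(Q*)(P* - 144) = (1/2)(15)(15) = 112.5.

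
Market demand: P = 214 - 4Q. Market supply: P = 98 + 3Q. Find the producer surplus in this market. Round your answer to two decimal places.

411.92

Equilibrium: 214 - 4Q = 98 + 3Q, so Q* = 16.5714 and P* = 147.7143.
The supply curve's price intercept is 98, so PS = (1/2)(Q*)(P* - 98) = (1/2)(16.5714)(49.7143) = 411.9184.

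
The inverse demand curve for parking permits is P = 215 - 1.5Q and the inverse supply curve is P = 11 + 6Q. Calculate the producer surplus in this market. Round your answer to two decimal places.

Equilibrium: 215 - 1.5Q = 11 + 6Q, so Q* = 27.2 and P* = 174.2.
PS is the area between P* and the supply curve from 0 to Q*: (1/2)(27.2)(163.2) = 2219.52.

2219.52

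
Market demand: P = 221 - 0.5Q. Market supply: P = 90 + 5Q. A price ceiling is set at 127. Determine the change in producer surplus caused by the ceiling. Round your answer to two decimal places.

Free-market equilibrium: 221 - 0.5Q = 90 + 5Q gives Q* = 23.8182, P* = 209.0909.
At P = 127, sellers supply (127 - 90)/5 = 7.4 while buyers want more, so the quantity traded is 7.4 at price 127.
PS goes from (1/2)(23.8182)(119.0909) = 1418.2645 to 136.9 (computed as (127 - 90)(7.4) - (1/2)(5)(7.4)^2), a change of -1281.3645.

-1281.36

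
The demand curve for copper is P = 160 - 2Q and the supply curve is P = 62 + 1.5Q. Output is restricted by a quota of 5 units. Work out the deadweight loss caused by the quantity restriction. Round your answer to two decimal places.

925.75

Without the quota, 160 - 2Q = 62 + 1.5Q gives Q* = 28.
At Q = 5 the demand price is 160 - 2(5) = 150 and the supply price is 62 + 1.5(5) = 69.5.
DWL = (1/2)(gap between curves at 5) x (Q* - 5) = (1/2)(80.5)(23) = 925.75.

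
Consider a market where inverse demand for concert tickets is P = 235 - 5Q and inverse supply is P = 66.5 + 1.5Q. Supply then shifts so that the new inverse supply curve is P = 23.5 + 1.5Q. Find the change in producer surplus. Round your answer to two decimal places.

Initial equilibrium: Q_0 = 25.9231, P_0 = 105.3846; CS_0 = (1/2)(25.9231)(129.6154) = 1680.0148, PS_0 = (1/2)(25.9231)(38.8846) = 504.0044.
New equilibrium: 235 - 5Q = 23.5 + 1.5Q gives Q_1 = 32.5385, P_1 = 72.3077; CS_1 = 2646.8787, PS_1 = 794.0636.
Change in producer surplus = 794.0636 - 504.0044 = 290.0592.

290.06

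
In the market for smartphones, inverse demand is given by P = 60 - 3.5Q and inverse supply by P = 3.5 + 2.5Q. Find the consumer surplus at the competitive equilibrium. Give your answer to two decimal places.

Setting demand equal to supply, 56.5 = 6Q, so Q* = 9.4167 and P* = 27.0417.
CS is the area between the demand curve and P* from 0 to Q*: (1/2)(9.4167)(32.9583) = 155.1788.

155.18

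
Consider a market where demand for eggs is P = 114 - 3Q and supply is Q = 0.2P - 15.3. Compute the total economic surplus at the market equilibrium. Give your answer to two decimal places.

87.89

Rewriting supply in inverse form: P = 76.5 + 5Q.
Equilibrium: 114 - 3Q = 76.5 + 5Q, so Q* = 4.6875 and P* = 99.9375.
Total surplus is the full triangle between the curves from 0 to Q*: (1/2)(4.6875)(114 - 76.5) = 87.8906.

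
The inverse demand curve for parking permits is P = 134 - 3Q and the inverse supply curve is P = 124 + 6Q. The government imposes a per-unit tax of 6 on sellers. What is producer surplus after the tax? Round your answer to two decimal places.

Pre-tax equilibrium: 134 - 3Q = 124 + 6Q gives Q* = 1.1111, P* = 130.6667.
A tax on sellers shifts supply up by 6: 134 - 3Q = 124 + 6Q + 6, so Q_t = 0.4444. Buyers pay P_b = 132.6667; sellers receive P_s = P_b - 6 = 126.6667.
PS = (1/2)(Q_t)(P_s - 124) = (1/2)(0.4444)(2.6667) = 0.5926.

0.59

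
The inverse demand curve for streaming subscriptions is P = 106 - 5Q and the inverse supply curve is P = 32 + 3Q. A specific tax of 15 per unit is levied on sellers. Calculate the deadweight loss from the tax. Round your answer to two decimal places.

14.06

Without the tax, 106 - 5Q = 32 + 3Q so Q* = 9.25 and P* = 59.75.
With the tax, sellers need 15 more per unit: 106 - 5Q = 32 + 3Q + 15, so Q_t = 7.375. Buyers pay P_b = 69.125; sellers receive P_s = P_b - 15 = 54.125.
The welfare triangle lost has base Q* - Q_t = 1.875 and height t = 15, so DWL = (1/2)(1.875)(15) = 14.0625.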